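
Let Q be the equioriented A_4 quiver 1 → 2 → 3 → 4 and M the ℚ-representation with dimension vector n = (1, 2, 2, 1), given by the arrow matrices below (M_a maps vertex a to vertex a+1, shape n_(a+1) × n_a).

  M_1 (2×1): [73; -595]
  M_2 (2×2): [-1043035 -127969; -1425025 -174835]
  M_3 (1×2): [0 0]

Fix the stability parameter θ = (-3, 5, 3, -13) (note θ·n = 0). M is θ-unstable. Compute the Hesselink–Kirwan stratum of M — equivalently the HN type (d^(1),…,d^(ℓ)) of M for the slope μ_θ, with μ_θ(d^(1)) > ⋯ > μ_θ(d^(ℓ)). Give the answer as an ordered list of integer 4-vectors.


Barcode: M ≅ I[1,2], I[2,3], I[3,3], I[4,4]. HN layers by μ_θ (5 steps, strictly decreasing):
  μ^(1)=5; μ^(2)=4; μ^(3)=3; μ^(4)=-3; μ^(5)=-13

((0, 1, 0, 0); (0, 1, 1, 0); (0, 0, 1, 0); (1, 0, 0, 0); (0, 0, 0, 1))


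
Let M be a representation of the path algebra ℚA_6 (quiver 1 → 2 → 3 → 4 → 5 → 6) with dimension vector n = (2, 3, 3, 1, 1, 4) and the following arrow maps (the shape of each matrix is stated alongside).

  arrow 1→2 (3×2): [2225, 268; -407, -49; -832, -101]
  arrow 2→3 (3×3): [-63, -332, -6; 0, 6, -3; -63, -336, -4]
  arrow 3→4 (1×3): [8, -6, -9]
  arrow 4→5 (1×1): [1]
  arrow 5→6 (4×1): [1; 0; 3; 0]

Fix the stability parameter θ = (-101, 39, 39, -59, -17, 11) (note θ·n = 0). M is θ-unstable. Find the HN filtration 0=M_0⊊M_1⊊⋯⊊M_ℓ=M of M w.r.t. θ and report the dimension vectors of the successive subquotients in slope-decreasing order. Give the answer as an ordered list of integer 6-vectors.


Interval decomposition of M: I[1,3], I[1,6], I[2,2], I[3,3], I[6,6]^3.
HN type (ℓ=4): μ^(1)=39; μ^(2)=11; μ^(3)=1/2; μ^(4)=-101

((0, 2, 2, 0, 0, 0); (0, 0, 0, 0, 0, 4); (0, 1, 1, 1, 1, 0); (2, 0, 0, 0, 0, 0))


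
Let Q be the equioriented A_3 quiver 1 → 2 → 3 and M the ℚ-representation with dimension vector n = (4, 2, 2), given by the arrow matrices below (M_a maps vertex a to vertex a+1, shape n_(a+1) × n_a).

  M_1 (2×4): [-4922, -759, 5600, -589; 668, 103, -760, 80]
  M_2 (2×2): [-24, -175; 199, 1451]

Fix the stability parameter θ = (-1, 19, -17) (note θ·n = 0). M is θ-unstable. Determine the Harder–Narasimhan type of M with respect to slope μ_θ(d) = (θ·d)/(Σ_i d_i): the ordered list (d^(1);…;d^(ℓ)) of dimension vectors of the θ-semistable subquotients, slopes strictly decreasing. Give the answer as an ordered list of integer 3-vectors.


Barcode: M ≅ I[1,1]^2, I[1,3]^2. HN layers by μ_θ (2 steps, strictly decreasing):
  μ^(1)=1; μ^(2)=-1

((0, 2, 2); (4, 0, 0))


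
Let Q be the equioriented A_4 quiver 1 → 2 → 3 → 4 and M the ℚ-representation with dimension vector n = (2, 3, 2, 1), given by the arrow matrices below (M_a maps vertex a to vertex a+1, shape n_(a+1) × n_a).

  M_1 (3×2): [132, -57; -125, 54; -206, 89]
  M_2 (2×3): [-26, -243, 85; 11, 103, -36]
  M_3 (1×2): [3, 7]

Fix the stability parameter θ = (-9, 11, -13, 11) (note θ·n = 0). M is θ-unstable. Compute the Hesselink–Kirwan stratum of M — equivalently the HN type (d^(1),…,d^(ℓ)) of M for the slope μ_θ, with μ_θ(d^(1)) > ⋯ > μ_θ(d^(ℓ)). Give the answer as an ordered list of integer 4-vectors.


Via rank(M_{q-1}∘⋯∘M_p): M ≅ I[1,3], I[1,4], I[2,2].
μ_θ-semistable layers: μ^(1)=11; μ^(2)=-1; μ^(3)=-9

((0, 1, 0, 1); (0, 2, 2, 0); (2, 0, 0, 0))


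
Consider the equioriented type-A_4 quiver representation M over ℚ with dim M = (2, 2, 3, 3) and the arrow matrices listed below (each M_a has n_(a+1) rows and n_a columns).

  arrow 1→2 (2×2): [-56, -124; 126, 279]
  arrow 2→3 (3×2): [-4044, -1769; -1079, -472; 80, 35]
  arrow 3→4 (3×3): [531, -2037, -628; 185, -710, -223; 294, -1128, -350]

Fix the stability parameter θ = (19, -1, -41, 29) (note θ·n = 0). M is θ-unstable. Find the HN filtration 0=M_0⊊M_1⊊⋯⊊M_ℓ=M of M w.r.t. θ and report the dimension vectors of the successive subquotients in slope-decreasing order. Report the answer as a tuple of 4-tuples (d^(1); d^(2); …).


Via rank(M_{q-1}∘⋯∘M_p): M ≅ I[1,1], I[1,4], I[2,3], I[3,4], I[4,4].
μ_θ-semistable layers: μ^(1)=29; μ^(2)=19; μ^(3)=-23/3; μ^(4)=-21; μ^(5)=-41

((0, 0, 0, 3); (1, 0, 0, 0); (1, 1, 1, 0); (0, 1, 1, 0); (0, 0, 1, 0))


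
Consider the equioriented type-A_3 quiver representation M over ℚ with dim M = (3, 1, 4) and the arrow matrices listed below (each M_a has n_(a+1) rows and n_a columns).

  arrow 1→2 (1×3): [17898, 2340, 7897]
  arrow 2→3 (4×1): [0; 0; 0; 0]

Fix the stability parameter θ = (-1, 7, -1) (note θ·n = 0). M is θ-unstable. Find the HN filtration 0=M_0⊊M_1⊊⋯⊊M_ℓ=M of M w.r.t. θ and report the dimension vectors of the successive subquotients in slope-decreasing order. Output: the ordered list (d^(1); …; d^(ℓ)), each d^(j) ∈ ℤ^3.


Barcode: M ≅ I[1,1]^2, I[1,2], I[3,3]^4. HN layers by μ_θ (2 steps, strictly decreasing):
  μ^(1)=7; μ^(2)=-1

((0, 1, 0); (3, 0, 4))


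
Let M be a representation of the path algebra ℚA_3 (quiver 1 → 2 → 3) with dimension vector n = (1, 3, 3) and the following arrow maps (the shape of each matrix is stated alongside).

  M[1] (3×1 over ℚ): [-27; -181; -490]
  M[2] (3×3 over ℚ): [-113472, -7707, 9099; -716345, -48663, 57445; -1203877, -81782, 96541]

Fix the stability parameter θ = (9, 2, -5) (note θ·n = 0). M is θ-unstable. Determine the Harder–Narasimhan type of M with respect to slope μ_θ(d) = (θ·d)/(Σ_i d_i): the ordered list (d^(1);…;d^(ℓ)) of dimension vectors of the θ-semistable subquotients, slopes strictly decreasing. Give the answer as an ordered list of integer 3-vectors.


Interval decomposition of M: I[1,3], I[2,3]^2.
HN type (ℓ=2): μ^(1)=2; μ^(2)=-3/2

((1, 1, 1); (0, 2, 2))


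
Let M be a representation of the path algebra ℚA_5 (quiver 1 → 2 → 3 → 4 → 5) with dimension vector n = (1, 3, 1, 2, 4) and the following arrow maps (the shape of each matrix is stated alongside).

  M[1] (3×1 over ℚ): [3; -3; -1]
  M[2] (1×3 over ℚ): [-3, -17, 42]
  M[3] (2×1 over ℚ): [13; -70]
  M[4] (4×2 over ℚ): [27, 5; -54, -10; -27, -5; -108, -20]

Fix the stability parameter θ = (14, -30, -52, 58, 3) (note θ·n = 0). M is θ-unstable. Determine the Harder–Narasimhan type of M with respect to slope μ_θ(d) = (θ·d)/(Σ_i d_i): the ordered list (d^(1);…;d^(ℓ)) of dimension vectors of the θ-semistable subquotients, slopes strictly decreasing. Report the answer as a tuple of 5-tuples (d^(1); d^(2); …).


Interval decomposition of M: I[1,2], I[2,2], I[2,5], I[4,4], I[5,5]^3.
HN type (ℓ=6): μ^(1)=58; μ^(2)=61/2; μ^(3)=3; μ^(4)=-8; μ^(5)=-30; μ^(6)=-41

((0, 0, 0, 1, 0); (0, 0, 0, 1, 1); (0, 0, 0, 0, 3); (1, 1, 0, 0, 0); (0, 1, 0, 0, 0); (0, 1, 1, 0, 0))


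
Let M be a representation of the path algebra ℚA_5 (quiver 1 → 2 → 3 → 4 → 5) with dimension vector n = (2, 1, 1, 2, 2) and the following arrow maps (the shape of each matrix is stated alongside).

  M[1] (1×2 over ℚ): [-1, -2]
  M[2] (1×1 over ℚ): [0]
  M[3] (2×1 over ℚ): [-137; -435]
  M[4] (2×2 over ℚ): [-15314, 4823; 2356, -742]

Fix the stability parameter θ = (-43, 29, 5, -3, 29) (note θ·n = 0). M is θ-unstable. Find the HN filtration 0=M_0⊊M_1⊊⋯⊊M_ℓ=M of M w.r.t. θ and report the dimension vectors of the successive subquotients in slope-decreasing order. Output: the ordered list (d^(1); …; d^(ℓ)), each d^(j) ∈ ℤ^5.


Barcode: M ≅ I[1,1], I[1,2], I[3,5], I[4,4], I[5,5]. HN layers by μ_θ (4 steps, strictly decreasing):
  μ^(1)=29; μ^(2)=1; μ^(3)=-3; μ^(4)=-43

((0, 1, 0, 0, 2); (0, 0, 1, 1, 0); (0, 0, 0, 1, 0); (2, 0, 0, 0, 0))


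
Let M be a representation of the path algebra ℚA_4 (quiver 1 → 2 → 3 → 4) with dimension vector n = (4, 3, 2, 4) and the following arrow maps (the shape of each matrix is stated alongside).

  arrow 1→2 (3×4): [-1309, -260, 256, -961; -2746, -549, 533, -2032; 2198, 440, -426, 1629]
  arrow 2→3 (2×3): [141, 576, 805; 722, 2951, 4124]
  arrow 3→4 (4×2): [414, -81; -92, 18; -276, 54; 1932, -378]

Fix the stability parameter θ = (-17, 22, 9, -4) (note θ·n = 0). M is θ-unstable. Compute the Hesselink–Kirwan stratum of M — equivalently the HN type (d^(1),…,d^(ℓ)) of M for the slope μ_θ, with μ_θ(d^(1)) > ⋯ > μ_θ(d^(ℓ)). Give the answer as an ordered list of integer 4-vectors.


Via rank(M_{q-1}∘⋯∘M_p): M ≅ I[1,1], I[1,2], I[1,3], I[1,4], I[4,4]^3.
μ_θ-semistable layers: μ^(1)=22; μ^(2)=31/2; μ^(3)=9; μ^(4)=-4; μ^(5)=-17

((0, 1, 0, 0); (0, 1, 1, 0); (0, 1, 1, 1); (0, 0, 0, 3); (4, 0, 0, 0))


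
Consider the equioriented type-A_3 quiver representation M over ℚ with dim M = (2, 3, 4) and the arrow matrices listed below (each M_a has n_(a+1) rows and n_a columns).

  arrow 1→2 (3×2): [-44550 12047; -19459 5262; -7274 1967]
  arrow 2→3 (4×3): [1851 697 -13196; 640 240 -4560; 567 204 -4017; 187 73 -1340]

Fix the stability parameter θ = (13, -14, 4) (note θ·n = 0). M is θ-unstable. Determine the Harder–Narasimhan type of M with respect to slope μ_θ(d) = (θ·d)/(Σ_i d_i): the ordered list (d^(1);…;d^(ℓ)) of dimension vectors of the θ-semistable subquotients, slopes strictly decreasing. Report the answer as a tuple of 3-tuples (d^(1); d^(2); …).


Barcode: M ≅ I[1,3]^2, I[2,2], I[3,3]^2. HN layers by μ_θ (3 steps, strictly decreasing):
  μ^(1)=4; μ^(2)=-1/2; μ^(3)=-14

((0, 0, 4); (2, 2, 0); (0, 1, 0))


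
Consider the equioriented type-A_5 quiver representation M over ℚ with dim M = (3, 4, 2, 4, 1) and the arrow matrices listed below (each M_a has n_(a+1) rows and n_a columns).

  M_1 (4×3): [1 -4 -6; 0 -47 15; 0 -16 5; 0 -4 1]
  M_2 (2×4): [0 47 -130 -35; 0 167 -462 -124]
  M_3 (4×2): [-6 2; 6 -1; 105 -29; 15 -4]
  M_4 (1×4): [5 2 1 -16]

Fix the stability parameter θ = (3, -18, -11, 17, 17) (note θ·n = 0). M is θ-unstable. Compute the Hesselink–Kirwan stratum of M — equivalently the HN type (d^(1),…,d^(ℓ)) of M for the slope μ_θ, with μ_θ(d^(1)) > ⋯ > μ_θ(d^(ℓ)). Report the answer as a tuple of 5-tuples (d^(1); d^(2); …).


Barcode: M ≅ I[1,2], I[1,4], I[1,5], I[2,2], I[4,4]^2. HN layers by μ_θ (4 steps, strictly decreasing):
  μ^(1)=17; μ^(2)=-15/2; μ^(3)=-26/3; μ^(4)=-18

((0, 0, 0, 4, 1); (1, 1, 0, 0, 0); (2, 2, 2, 0, 0); (0, 1, 0, 0, 0))


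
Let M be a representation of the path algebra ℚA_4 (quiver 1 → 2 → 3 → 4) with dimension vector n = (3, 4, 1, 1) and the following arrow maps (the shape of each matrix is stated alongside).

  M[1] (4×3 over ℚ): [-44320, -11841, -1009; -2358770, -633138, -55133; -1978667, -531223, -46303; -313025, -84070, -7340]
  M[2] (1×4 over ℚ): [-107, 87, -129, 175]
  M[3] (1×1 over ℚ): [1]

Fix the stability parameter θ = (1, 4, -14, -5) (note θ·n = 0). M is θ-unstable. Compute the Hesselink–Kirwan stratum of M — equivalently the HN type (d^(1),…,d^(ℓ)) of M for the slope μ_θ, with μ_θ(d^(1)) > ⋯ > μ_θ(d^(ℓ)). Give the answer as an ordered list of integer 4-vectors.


Via rank(M_{q-1}∘⋯∘M_p): M ≅ I[1,2]^2, I[1,4], I[2,2].
μ_θ-semistable layers: μ^(1)=4; μ^(2)=1; μ^(3)=-7/2

((0, 3, 0, 0); (2, 0, 0, 0); (1, 1, 1, 1))


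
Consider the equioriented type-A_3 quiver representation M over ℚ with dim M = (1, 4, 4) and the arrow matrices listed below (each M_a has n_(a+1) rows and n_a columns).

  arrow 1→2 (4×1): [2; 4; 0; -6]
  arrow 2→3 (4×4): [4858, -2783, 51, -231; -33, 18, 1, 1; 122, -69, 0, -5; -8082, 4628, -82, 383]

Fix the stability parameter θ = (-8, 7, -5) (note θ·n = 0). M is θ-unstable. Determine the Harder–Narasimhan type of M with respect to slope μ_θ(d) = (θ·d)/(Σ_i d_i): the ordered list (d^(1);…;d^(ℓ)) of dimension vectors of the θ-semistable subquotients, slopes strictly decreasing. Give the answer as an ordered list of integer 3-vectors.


Barcode: M ≅ I[1,3], I[2,3]^3. HN layers by μ_θ (2 steps, strictly decreasing):
  μ^(1)=1; μ^(2)=-8

((0, 4, 4); (1, 0, 0))


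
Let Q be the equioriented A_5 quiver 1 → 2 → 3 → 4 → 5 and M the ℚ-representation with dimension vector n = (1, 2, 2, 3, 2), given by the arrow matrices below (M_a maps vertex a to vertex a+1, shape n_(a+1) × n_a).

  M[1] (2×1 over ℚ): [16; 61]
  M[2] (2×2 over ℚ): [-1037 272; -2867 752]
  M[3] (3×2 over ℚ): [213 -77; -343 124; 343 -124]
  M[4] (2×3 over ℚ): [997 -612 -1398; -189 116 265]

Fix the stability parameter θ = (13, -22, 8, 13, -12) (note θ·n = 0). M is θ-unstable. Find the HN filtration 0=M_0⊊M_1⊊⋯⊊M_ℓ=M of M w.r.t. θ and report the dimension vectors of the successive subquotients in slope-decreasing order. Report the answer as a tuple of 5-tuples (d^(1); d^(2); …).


Interval decomposition of M: I[1,2], I[2,5], I[3,5], I[4,4].
HN type (ℓ=4): μ^(1)=13; μ^(2)=3; μ^(3)=-9/2; μ^(4)=-22

((0, 0, 0, 1, 0); (0, 0, 2, 2, 2); (1, 1, 0, 0, 0); (0, 1, 0, 0, 0))


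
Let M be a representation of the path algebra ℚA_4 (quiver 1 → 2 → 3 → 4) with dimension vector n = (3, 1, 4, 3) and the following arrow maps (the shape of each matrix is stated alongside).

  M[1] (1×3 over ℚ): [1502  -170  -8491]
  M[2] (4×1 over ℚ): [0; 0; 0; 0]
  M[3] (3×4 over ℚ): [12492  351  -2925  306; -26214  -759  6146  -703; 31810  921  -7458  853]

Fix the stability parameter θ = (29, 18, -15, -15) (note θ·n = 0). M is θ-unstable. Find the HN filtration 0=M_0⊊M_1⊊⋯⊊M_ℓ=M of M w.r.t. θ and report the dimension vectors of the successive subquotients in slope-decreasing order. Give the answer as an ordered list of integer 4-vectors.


Barcode: M ≅ I[1,1]^2, I[1,2], I[3,3]^2, I[3,4]^2, I[4,4]. HN layers by μ_θ (3 steps, strictly decreasing):
  μ^(1)=29; μ^(2)=47/2; μ^(3)=-15

((2, 0, 0, 0); (1, 1, 0, 0); (0, 0, 4, 3))


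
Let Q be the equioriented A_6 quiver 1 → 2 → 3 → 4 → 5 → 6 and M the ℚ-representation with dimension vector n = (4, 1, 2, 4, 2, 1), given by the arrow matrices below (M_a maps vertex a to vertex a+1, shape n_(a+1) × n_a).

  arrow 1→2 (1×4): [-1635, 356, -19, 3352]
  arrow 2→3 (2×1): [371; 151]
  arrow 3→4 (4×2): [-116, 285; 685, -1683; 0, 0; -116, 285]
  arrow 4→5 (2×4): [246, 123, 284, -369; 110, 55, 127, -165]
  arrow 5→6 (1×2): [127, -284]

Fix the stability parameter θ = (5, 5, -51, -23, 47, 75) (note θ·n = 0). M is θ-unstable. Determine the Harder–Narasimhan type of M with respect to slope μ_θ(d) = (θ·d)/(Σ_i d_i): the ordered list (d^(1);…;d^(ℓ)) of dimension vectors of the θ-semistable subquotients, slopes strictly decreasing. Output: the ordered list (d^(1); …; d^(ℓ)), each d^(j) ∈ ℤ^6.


Barcode: M ≅ I[1,1]^3, I[1,6], I[3,4], I[4,4], I[4,5]. HN layers by μ_θ (6 steps, strictly decreasing):
  μ^(1)=75; μ^(2)=47; μ^(3)=5; μ^(4)=-16; μ^(5)=-23; μ^(6)=-51

((0, 0, 0, 0, 0, 1); (0, 0, 0, 0, 2, 0); (3, 0, 0, 0, 0, 0); (1, 1, 1, 1, 0, 0); (0, 0, 0, 3, 0, 0); (0, 0, 1, 0, 0, 0))


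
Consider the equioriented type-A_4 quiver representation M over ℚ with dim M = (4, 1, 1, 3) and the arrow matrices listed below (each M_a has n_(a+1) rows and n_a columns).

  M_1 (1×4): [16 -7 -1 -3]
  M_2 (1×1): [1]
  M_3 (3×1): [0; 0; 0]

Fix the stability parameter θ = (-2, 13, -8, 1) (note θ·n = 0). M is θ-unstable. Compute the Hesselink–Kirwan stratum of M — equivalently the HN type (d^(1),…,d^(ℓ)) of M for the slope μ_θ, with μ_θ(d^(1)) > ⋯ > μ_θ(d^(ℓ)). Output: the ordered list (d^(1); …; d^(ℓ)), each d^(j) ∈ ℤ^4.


Via rank(M_{q-1}∘⋯∘M_p): M ≅ I[1,1]^3, I[1,3], I[4,4]^3.
μ_θ-semistable layers: μ^(1)=5/2; μ^(2)=1; μ^(3)=-2

((0, 1, 1, 0); (0, 0, 0, 3); (4, 0, 0, 0))


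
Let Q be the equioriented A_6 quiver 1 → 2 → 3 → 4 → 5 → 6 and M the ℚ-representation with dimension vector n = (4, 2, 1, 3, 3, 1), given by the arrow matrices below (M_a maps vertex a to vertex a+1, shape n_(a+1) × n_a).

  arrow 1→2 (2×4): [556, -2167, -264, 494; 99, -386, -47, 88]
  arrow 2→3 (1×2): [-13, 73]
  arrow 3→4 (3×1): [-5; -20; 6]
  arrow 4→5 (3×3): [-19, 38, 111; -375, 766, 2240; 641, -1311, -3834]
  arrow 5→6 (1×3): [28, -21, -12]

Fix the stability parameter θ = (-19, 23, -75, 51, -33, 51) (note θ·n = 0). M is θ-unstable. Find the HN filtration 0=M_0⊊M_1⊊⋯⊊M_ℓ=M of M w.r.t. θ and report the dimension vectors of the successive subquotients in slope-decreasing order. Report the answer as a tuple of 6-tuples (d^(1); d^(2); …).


Via rank(M_{q-1}∘⋯∘M_p): M ≅ I[1,1]^2, I[1,2], I[1,6], I[4,5]^2.
μ_θ-semistable layers: μ^(1)=51; μ^(2)=23; μ^(3)=9; μ^(4)=-19; μ^(5)=-71/3

((0, 0, 0, 0, 0, 1); (0, 1, 0, 0, 0, 0); (0, 0, 0, 3, 3, 0); (3, 0, 0, 0, 0, 0); (1, 1, 1, 0, 0, 0))


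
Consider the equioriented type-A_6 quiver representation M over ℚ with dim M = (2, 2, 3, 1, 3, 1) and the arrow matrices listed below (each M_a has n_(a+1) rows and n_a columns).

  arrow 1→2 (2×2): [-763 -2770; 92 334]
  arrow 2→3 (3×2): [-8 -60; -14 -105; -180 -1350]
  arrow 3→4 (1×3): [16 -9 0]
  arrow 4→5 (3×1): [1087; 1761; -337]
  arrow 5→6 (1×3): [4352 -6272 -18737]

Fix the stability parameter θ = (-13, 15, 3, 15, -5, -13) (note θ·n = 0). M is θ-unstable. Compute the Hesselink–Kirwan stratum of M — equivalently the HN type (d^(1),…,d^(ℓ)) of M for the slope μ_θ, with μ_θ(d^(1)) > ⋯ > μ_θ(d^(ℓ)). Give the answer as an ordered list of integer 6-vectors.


Interval decomposition of M: I[1,2], I[1,6], I[3,3]^2, I[5,5]^2.
HN type (ℓ=4): μ^(1)=15; μ^(2)=3; μ^(3)=-5; μ^(4)=-13

((0, 1, 0, 0, 0, 0); (0, 1, 3, 1, 1, 1); (0, 0, 0, 0, 2, 0); (2, 0, 0, 0, 0, 0))


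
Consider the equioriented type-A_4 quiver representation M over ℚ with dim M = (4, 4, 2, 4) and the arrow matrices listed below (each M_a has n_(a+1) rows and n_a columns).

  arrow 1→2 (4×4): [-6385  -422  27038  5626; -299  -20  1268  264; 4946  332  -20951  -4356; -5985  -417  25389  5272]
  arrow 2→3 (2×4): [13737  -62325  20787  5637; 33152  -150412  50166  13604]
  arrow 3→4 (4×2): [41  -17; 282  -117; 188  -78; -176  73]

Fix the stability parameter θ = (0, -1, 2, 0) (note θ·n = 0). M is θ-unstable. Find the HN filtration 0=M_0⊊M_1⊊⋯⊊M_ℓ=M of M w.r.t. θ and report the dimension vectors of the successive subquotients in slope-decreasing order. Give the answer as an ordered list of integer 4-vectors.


Barcode: M ≅ I[1,2]^2, I[1,4]^2, I[4,4]^2. HN layers by μ_θ (3 steps, strictly decreasing):
  μ^(1)=1; μ^(2)=0; μ^(3)=-1/2

((0, 0, 2, 2); (0, 0, 0, 2); (4, 4, 0, 0))


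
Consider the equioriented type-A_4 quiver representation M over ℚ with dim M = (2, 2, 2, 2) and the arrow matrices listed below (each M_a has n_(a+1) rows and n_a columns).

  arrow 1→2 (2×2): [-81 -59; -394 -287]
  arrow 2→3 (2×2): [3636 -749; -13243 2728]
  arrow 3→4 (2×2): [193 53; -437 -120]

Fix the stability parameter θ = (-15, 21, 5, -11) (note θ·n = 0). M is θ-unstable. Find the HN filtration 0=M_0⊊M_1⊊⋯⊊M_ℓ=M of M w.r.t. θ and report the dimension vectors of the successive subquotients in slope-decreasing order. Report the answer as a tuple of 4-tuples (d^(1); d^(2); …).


Interval decomposition of M: I[1,4]^2.
HN type (ℓ=2): μ^(1)=5; μ^(2)=-15

((0, 2, 2, 2); (2, 0, 0, 0))


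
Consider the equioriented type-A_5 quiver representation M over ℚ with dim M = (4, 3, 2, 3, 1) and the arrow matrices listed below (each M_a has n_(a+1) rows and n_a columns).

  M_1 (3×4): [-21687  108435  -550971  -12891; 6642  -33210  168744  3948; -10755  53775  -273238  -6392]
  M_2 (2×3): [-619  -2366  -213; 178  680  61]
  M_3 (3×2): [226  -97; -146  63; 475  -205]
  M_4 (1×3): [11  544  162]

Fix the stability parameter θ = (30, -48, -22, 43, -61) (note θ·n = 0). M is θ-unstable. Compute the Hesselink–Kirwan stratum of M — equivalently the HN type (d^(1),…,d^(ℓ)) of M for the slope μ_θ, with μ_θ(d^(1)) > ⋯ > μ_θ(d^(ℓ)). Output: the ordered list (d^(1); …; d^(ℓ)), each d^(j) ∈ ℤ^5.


Barcode: M ≅ I[1,1]^2, I[1,4], I[1,5], I[2,2], I[4,4]. HN layers by μ_θ (5 steps, strictly decreasing):
  μ^(1)=43; μ^(2)=30; μ^(3)=-9; μ^(4)=-40/3; μ^(5)=-48

((0, 0, 0, 2, 0); (2, 0, 0, 0, 0); (0, 0, 0, 1, 1); (2, 2, 2, 0, 0); (0, 1, 0, 0, 0))


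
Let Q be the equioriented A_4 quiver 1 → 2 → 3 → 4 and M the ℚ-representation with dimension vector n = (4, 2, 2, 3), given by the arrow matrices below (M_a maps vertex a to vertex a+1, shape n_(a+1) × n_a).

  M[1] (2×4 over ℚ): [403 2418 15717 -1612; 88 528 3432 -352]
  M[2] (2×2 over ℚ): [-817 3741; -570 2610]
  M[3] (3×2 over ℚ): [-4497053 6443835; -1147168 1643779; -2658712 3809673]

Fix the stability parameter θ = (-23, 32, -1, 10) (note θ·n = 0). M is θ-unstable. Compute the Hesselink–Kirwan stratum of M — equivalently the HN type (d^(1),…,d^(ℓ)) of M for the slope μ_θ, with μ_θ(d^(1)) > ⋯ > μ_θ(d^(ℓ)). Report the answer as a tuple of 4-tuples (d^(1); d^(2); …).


Interval decomposition of M: I[1,1]^3, I[1,4], I[2,2], I[3,4], I[4,4].
HN type (ℓ=5): μ^(1)=32; μ^(2)=41/3; μ^(3)=10; μ^(4)=-1; μ^(5)=-23

((0, 1, 0, 0); (0, 1, 1, 1); (0, 0, 0, 2); (0, 0, 1, 0); (4, 0, 0, 0))


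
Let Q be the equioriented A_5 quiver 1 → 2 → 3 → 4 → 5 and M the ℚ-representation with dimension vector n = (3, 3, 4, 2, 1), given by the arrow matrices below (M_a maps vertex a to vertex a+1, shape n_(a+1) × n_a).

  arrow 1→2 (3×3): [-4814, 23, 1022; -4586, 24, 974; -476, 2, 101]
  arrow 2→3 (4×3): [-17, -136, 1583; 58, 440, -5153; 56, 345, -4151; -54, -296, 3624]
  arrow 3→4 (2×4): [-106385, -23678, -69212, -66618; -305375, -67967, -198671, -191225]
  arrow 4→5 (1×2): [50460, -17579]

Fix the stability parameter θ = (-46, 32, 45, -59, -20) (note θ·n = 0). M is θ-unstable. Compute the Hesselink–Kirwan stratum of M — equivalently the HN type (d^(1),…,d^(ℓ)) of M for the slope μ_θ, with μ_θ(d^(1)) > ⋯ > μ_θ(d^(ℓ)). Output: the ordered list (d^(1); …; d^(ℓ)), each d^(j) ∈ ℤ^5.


Interval decomposition of M: I[1,3], I[1,4], I[1,5], I[3,3].
HN type (ℓ=5): μ^(1)=45; μ^(2)=32; μ^(3)=6; μ^(4)=-1/2; μ^(5)=-46

((0, 0, 2, 0, 0); (0, 1, 0, 0, 0); (0, 1, 1, 1, 0); (0, 1, 1, 1, 1); (3, 0, 0, 0, 0))


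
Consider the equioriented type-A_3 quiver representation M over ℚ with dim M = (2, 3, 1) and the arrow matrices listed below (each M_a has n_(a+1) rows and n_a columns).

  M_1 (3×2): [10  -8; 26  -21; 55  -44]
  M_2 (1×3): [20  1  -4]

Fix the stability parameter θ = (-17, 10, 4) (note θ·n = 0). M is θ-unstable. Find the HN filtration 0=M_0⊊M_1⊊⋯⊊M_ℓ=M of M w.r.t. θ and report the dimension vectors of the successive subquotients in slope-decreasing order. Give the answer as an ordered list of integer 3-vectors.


Via rank(M_{q-1}∘⋯∘M_p): M ≅ I[1,2], I[1,3], I[2,2].
μ_θ-semistable layers: μ^(1)=10; μ^(2)=7; μ^(3)=-17

((0, 2, 0); (0, 1, 1); (2, 0, 0))


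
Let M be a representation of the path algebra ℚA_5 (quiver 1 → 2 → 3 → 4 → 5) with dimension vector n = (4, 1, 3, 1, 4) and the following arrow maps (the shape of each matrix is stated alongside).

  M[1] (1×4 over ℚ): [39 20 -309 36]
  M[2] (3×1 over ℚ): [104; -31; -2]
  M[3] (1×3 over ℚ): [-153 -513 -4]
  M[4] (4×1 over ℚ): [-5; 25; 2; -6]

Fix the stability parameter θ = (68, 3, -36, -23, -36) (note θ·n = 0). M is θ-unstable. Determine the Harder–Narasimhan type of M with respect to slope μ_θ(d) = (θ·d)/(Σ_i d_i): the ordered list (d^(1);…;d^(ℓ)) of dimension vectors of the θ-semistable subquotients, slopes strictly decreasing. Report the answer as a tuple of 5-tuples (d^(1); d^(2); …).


Barcode: M ≅ I[1,1]^3, I[1,5], I[3,3]^2, I[5,5]^3. HN layers by μ_θ (3 steps, strictly decreasing):
  μ^(1)=68; μ^(2)=-24/5; μ^(3)=-36

((3, 0, 0, 0, 0); (1, 1, 1, 1, 1); (0, 0, 2, 0, 3))


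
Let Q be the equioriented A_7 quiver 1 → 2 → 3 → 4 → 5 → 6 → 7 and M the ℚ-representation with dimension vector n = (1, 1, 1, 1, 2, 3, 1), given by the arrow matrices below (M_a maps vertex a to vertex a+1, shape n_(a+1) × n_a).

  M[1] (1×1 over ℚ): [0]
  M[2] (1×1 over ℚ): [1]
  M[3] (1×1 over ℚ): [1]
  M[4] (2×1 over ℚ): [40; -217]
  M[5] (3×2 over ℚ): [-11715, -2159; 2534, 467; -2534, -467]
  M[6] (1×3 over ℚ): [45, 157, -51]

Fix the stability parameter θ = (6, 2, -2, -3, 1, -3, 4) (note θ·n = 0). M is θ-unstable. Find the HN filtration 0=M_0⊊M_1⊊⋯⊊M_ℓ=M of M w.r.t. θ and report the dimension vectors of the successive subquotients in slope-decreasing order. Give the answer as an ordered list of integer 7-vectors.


Via rank(M_{q-1}∘⋯∘M_p): M ≅ I[1,1], I[2,7], I[5,6], I[6,6].
μ_θ-semistable layers: μ^(1)=6; μ^(2)=4; μ^(3)=-1; μ^(4)=-3

((1, 0, 0, 0, 0, 0, 0); (0, 0, 0, 0, 0, 0, 1); (0, 1, 1, 1, 2, 2, 0); (0, 0, 0, 0, 0, 1, 0))


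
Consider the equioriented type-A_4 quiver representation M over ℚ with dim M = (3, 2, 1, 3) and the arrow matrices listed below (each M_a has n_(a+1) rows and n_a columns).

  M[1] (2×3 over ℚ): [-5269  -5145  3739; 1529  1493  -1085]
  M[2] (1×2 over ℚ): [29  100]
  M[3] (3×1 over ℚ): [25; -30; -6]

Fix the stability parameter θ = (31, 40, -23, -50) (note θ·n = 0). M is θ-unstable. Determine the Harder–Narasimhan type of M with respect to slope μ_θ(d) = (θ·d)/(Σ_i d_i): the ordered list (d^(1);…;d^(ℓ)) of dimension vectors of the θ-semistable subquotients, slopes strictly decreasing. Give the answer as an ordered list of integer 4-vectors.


Interval decomposition of M: I[1,1], I[1,2], I[1,4], I[4,4]^2.
HN type (ℓ=4): μ^(1)=40; μ^(2)=31; μ^(3)=-1/2; μ^(4)=-50

((0, 1, 0, 0); (2, 0, 0, 0); (1, 1, 1, 1); (0, 0, 0, 2))


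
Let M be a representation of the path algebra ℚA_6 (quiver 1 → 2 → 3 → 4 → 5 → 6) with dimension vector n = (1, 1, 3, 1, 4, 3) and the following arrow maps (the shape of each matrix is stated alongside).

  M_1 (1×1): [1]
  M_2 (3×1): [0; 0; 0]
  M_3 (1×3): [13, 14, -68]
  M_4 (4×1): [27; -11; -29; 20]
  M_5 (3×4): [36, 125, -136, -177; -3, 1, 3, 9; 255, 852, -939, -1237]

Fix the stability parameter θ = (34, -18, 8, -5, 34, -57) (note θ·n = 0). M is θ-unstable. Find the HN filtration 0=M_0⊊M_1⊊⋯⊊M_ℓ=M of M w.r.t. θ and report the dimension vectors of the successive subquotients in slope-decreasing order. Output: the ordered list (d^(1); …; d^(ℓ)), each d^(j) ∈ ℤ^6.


Barcode: M ≅ I[1,2], I[3,3]^2, I[3,6], I[5,5], I[5,6]^2. HN layers by μ_θ (4 steps, strictly decreasing):
  μ^(1)=34; μ^(2)=8; μ^(3)=-5; μ^(4)=-23/2

((0, 0, 0, 0, 1, 0); (1, 1, 2, 0, 0, 0); (0, 0, 1, 1, 1, 1); (0, 0, 0, 0, 2, 2))


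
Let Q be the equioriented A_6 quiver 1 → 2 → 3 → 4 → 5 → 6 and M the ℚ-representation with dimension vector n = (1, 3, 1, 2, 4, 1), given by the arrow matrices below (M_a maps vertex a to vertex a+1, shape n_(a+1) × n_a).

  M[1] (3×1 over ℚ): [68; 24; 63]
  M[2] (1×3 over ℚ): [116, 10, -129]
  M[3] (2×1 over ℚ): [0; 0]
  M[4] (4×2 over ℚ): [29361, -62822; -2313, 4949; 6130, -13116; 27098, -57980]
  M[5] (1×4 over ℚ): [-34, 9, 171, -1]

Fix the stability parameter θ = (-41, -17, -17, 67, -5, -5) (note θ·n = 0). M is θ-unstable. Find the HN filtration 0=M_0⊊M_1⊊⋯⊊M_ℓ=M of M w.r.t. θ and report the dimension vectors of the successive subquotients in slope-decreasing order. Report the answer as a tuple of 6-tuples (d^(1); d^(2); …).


Barcode: M ≅ I[1,3], I[2,2]^2, I[4,5], I[4,6], I[5,5]^2. HN layers by μ_θ (5 steps, strictly decreasing):
  μ^(1)=31; μ^(2)=19; μ^(3)=-5; μ^(4)=-17; μ^(5)=-41

((0, 0, 0, 1, 1, 0); (0, 0, 0, 1, 1, 1); (0, 0, 0, 0, 2, 0); (0, 3, 1, 0, 0, 0); (1, 0, 0, 0, 0, 0))


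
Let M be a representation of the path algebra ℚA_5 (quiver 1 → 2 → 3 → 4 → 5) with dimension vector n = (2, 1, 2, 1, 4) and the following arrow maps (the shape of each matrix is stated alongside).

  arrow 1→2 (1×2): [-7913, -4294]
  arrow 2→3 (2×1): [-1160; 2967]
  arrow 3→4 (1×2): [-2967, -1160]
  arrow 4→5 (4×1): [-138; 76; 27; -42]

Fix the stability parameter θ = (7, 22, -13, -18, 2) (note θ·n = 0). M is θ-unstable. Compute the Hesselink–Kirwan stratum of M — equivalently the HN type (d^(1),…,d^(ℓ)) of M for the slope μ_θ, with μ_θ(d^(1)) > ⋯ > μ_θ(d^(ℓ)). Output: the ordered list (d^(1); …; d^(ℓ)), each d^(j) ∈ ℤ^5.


Interval decomposition of M: I[1,1], I[1,3], I[3,5], I[5,5]^3.
HN type (ℓ=4): μ^(1)=7; μ^(2)=16/3; μ^(3)=2; μ^(4)=-31/2

((1, 0, 0, 0, 0); (1, 1, 1, 0, 0); (0, 0, 0, 0, 4); (0, 0, 1, 1, 0))


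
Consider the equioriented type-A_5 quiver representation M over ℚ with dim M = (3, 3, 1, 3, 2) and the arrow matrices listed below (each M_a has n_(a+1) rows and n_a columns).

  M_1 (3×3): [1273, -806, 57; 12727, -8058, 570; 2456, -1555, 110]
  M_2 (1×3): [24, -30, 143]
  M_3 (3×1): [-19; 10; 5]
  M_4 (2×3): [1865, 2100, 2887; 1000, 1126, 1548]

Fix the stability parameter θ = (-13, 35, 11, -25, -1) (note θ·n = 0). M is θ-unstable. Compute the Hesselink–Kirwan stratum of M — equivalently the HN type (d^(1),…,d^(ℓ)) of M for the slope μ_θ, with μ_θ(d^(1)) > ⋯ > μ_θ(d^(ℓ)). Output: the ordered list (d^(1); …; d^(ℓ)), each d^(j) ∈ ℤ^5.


Barcode: M ≅ I[1,2]^2, I[1,4], I[4,5]^2. HN layers by μ_θ (5 steps, strictly decreasing):
  μ^(1)=35; μ^(2)=7; μ^(3)=-1; μ^(4)=-13; μ^(5)=-25

((0, 2, 0, 0, 0); (0, 1, 1, 1, 0); (0, 0, 0, 0, 2); (3, 0, 0, 0, 0); (0, 0, 0, 2, 0))


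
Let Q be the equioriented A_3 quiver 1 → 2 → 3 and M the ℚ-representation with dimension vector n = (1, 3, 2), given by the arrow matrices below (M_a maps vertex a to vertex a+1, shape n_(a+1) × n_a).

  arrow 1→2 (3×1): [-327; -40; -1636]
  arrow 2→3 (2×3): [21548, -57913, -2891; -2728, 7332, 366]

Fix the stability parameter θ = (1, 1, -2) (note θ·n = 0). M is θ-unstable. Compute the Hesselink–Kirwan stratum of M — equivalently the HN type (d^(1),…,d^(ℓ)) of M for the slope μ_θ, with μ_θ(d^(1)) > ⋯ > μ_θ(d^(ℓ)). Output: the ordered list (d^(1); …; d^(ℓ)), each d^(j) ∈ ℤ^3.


Via rank(M_{q-1}∘⋯∘M_p): M ≅ I[1,2], I[2,3]^2.
μ_θ-semistable layers: μ^(1)=1; μ^(2)=-1/2

((1, 1, 0); (0, 2, 2))


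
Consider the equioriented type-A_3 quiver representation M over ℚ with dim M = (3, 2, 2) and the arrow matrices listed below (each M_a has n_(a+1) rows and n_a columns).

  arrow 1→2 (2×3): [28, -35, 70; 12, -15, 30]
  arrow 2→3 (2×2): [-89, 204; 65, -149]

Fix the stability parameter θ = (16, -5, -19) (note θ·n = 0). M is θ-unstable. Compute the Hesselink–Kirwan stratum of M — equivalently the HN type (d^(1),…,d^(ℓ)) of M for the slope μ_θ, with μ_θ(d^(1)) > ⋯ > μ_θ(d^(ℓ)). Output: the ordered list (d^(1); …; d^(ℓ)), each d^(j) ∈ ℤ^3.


Via rank(M_{q-1}∘⋯∘M_p): M ≅ I[1,1]^2, I[1,3], I[2,3].
μ_θ-semistable layers: μ^(1)=16; μ^(2)=-8/3; μ^(3)=-12

((2, 0, 0); (1, 1, 1); (0, 1, 1))


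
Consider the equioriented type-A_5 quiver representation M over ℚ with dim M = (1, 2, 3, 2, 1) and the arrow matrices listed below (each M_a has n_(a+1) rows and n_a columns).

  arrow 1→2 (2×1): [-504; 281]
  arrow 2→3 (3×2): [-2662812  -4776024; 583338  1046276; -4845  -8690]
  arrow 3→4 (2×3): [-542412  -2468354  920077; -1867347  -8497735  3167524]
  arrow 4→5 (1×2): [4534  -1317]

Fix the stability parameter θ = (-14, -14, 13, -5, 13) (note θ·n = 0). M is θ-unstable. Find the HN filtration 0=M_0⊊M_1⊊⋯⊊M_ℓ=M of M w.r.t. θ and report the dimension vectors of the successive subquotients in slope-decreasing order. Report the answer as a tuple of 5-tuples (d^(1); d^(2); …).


Interval decomposition of M: I[1,4], I[2,2], I[3,3], I[3,5].
HN type (ℓ=3): μ^(1)=13; μ^(2)=4; μ^(3)=-14

((0, 0, 1, 0, 1); (0, 0, 2, 2, 0); (1, 2, 0, 0, 0))


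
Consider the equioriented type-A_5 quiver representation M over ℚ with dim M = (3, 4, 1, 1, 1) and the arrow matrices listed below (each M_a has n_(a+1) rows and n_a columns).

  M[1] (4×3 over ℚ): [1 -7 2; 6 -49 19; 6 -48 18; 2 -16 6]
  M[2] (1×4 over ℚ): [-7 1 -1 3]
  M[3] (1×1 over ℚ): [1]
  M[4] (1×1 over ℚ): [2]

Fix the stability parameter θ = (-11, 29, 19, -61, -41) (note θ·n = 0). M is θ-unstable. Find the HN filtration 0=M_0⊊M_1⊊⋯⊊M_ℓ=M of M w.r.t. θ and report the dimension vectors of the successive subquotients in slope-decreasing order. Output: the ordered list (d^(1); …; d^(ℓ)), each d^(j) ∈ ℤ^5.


Interval decomposition of M: I[1,1], I[1,2], I[1,5], I[2,2]^2.
HN type (ℓ=3): μ^(1)=29; μ^(2)=-11; μ^(3)=-13

((0, 3, 0, 0, 0); (2, 0, 0, 0, 0); (1, 1, 1, 1, 1))


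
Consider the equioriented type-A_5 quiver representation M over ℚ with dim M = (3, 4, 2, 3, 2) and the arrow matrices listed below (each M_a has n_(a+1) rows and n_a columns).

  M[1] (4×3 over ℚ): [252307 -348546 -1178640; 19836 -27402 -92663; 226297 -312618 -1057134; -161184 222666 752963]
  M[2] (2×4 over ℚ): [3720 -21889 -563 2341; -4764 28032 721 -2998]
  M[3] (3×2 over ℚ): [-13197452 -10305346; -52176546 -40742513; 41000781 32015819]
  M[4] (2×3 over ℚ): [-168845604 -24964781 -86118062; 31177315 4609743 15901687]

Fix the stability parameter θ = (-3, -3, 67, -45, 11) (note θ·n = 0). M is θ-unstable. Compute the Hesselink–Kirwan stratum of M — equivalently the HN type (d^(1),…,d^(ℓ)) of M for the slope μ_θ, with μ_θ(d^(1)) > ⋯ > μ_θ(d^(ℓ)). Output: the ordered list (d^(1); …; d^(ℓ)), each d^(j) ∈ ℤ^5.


Barcode: M ≅ I[1,1], I[1,2], I[1,5], I[2,2], I[2,5], I[4,4]. HN layers by μ_θ (3 steps, strictly decreasing):
  μ^(1)=11; μ^(2)=-3; μ^(3)=-45

((0, 0, 2, 2, 2); (3, 4, 0, 0, 0); (0, 0, 0, 1, 0))


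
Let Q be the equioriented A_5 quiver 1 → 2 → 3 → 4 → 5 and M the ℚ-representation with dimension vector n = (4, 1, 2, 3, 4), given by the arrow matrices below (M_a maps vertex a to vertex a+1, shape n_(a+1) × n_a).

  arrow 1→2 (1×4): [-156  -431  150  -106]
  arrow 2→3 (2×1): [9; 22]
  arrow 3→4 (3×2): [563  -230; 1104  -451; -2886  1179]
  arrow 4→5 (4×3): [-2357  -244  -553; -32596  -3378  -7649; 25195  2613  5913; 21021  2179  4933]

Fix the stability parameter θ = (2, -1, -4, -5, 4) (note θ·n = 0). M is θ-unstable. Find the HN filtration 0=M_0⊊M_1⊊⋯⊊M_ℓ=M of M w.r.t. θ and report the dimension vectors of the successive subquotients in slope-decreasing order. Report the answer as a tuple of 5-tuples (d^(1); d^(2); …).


Interval decomposition of M: I[1,1]^3, I[1,5], I[3,5], I[4,5], I[5,5].
HN type (ℓ=5): μ^(1)=4; μ^(2)=2; μ^(3)=-2; μ^(4)=-9/2; μ^(5)=-5

((0, 0, 0, 0, 4); (3, 0, 0, 0, 0); (1, 1, 1, 1, 0); (0, 0, 1, 1, 0); (0, 0, 0, 1, 0))


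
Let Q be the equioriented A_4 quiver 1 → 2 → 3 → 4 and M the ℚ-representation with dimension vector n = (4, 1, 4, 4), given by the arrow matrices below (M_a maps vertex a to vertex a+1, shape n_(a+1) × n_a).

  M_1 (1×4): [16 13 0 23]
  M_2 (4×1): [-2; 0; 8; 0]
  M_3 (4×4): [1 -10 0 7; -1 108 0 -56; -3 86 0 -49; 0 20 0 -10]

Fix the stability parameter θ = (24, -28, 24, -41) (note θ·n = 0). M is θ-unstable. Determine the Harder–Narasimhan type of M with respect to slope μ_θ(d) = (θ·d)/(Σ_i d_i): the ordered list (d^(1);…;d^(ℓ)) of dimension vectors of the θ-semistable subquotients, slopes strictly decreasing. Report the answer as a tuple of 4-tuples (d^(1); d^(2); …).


Via rank(M_{q-1}∘⋯∘M_p): M ≅ I[1,1]^3, I[1,4], I[3,3]^2, I[3,4], I[4,4]^2.
μ_θ-semistable layers: μ^(1)=24; μ^(2)=-21/4; μ^(3)=-17/2; μ^(4)=-41

((3, 0, 2, 0); (1, 1, 1, 1); (0, 0, 1, 1); (0, 0, 0, 2))


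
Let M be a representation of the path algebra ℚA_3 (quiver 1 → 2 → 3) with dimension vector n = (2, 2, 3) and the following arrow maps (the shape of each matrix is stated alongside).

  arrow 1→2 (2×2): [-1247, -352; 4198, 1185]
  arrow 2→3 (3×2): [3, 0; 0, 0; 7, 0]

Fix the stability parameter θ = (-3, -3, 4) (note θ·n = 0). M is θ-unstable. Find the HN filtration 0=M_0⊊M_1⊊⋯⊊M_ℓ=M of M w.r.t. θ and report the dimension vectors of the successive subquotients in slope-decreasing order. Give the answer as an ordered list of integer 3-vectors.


Via rank(M_{q-1}∘⋯∘M_p): M ≅ I[1,2], I[1,3], I[3,3]^2.
μ_θ-semistable layers: μ^(1)=4; μ^(2)=-3

((0, 0, 3); (2, 2, 0))


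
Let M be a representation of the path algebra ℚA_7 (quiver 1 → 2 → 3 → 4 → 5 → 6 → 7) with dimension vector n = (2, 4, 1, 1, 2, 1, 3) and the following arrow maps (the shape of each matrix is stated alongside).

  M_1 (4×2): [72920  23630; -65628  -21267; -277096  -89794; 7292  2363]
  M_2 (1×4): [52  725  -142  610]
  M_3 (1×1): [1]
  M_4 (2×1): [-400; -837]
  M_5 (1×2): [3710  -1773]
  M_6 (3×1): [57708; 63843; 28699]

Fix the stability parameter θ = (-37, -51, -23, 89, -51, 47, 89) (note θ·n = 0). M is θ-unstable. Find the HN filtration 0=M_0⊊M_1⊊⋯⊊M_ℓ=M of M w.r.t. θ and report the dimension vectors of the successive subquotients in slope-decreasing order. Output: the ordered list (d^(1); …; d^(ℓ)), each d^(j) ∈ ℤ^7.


Interval decomposition of M: I[1,1], I[1,7], I[2,2]^3, I[5,5], I[7,7]^2.
HN type (ℓ=7): μ^(1)=89; μ^(2)=47; μ^(3)=19; μ^(4)=-23; μ^(5)=-37; μ^(6)=-44; μ^(7)=-51

((0, 0, 0, 0, 0, 0, 3); (0, 0, 0, 0, 0, 1, 0); (0, 0, 0, 1, 1, 0, 0); (0, 0, 1, 0, 0, 0, 0); (1, 0, 0, 0, 0, 0, 0); (1, 1, 0, 0, 0, 0, 0); (0, 3, 0, 0, 1, 0, 0))


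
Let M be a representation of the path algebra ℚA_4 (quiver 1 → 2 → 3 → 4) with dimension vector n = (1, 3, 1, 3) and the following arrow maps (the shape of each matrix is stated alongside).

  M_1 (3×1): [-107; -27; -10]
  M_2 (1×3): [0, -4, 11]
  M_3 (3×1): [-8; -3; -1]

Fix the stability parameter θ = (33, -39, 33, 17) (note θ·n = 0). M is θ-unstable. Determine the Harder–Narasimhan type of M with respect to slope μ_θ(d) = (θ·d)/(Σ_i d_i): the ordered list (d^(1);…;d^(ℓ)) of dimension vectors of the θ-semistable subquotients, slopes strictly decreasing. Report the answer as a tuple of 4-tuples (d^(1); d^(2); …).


Via rank(M_{q-1}∘⋯∘M_p): M ≅ I[1,4], I[2,2]^2, I[4,4]^2.
μ_θ-semistable layers: μ^(1)=25; μ^(2)=17; μ^(3)=-3; μ^(4)=-39

((0, 0, 1, 1); (0, 0, 0, 2); (1, 1, 0, 0); (0, 2, 0, 0))


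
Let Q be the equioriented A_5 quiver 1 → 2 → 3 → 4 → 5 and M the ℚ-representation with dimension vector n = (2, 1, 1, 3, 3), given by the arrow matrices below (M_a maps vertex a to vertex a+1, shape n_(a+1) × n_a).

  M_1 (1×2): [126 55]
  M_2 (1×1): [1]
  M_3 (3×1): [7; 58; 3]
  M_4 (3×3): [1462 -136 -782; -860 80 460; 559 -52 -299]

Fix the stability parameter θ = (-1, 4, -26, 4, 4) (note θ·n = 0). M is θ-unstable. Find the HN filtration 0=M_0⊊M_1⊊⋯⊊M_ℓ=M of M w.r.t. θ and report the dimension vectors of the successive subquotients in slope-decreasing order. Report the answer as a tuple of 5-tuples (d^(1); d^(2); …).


Via rank(M_{q-1}∘⋯∘M_p): M ≅ I[1,1], I[1,4], I[4,4], I[4,5], I[5,5]^2.
μ_θ-semistable layers: μ^(1)=4; μ^(2)=-1; μ^(3)=-23/3

((0, 0, 0, 3, 3); (1, 0, 0, 0, 0); (1, 1, 1, 0, 0))


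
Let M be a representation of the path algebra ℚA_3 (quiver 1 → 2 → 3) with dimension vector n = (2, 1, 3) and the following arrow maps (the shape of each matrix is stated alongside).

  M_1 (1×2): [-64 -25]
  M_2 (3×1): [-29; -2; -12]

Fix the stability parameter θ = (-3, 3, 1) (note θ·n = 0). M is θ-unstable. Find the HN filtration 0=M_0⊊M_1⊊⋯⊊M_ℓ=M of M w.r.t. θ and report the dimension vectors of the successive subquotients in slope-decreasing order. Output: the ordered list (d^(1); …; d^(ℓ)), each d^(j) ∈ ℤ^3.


Interval decomposition of M: I[1,1], I[1,3], I[3,3]^2.
HN type (ℓ=3): μ^(1)=2; μ^(2)=1; μ^(3)=-3

((0, 1, 1); (0, 0, 2); (2, 0, 0))


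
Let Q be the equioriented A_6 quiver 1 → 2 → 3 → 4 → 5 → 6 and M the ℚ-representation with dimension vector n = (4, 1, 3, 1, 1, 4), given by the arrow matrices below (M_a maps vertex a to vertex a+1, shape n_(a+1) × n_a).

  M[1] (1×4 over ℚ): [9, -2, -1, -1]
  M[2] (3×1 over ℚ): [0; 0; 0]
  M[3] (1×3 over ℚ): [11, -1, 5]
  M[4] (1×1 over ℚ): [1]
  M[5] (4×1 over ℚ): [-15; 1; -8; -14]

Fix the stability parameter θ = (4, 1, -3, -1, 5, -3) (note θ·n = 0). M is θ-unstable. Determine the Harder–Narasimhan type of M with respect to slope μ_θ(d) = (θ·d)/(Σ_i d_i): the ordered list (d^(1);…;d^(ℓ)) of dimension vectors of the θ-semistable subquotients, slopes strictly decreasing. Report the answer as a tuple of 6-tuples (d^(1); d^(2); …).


Interval decomposition of M: I[1,1]^3, I[1,2], I[3,3]^2, I[3,6], I[6,6]^3.
HN type (ℓ=5): μ^(1)=4; μ^(2)=5/2; μ^(3)=1; μ^(4)=-1; μ^(5)=-3

((3, 0, 0, 0, 0, 0); (1, 1, 0, 0, 0, 0); (0, 0, 0, 0, 1, 1); (0, 0, 0, 1, 0, 0); (0, 0, 3, 0, 0, 3))
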